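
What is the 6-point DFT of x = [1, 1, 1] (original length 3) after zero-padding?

Original 3-point DFT: [3, 0, 0]
Zero-padded 6-point DFT provides frequency interpolation.

DFT_6([x, 0, ...]) = [3, 1.0000-1.7321i, 0, 1, 0, 1.0000+1.7321i]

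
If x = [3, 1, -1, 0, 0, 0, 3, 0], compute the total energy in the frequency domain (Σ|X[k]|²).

Parseval: Σ|x[n]|² = (1/N)Σ|X[k]|², so Σ|X[k]|² = N·Σ|x[n]|² = 8·20.0000

Σ|X[k]|² = N·Σ|x[n]|² = 8·20.0000 = 160.0000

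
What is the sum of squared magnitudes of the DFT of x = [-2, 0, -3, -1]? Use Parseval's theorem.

Parseval: Σ|x[n]|² = (1/N)Σ|X[k]|², so Σ|X[k]|² = N·Σ|x[n]|² = 4·14.0000

Σ|X[k]|² = N·Σ|x[n]|² = 4·14.0000 = 56.0000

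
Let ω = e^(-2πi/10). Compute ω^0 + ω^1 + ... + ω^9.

Sum of all nth roots of unity equals 0 for n > 1 (geometric series with r ≠ 1).

0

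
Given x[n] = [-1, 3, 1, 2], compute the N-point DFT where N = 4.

X[k] = Σ(n=0 to 3) x[n] · ω_4^(nk)
where ω_4 = e^(-2πi/4)

Computing each X[k]:
X[0] = 5
X[1] = -2-1i
X[2] = -5
X[3] = -2+1i

X = [5, -2-1i, -5, -2+1i]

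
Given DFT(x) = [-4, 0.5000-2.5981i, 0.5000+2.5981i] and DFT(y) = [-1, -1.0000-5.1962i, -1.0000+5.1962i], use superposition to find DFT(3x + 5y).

By linearity: DFT(3x + 5y) = 3·DFT(x) + 5·DFT(y)
= 3·[-4, 0.5000-2.5981i, 0.5000+2.5981i] + 5·[-1, -1.0000-5.1962i, -1.0000+5.1962i]

Computing element-wise:
Z[0] = 3·(-4) + 5·(-1) = -17
Z[1] = 3·(0.5000-2.5981i) + 5·(-1.0000-5.1962i) = -3.5000-33.7753i
Z[2] = 3·(0.5000+2.5981i) + 5·(-1.0000+5.1962i) = -3.5000+33.7753i

DFT(3x + 5y) = 3·X + 5·Y = [-17, -3.5000-33.7753i, -3.5000+33.7753i]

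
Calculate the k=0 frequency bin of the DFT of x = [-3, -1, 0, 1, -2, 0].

X[0] = Σ(n=0 to 5) x[n] · ω_6^0 = Σ x[n]
= (-3) + (-1) + (0) + (1) + (-2) + (0)

X[0] = -5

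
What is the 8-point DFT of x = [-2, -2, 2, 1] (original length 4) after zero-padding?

Original 4-point DFT: [-1, -4+3i, 1, -4-3i]
Zero-padded 8-point DFT provides frequency interpolation.

DFT_8([x, 0, ...]) = [-1, -4.1213-1.2929i, -4+3i, 0.1213+2.7071i, 1, 0.1213-2.7071i, -4-3i, -4.1213+1.2929i]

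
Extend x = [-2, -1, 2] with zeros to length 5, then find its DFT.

Original 3-point DFT: [-1, -2.5000+2.5981i, -2.5000-2.5981i]
Zero-padded 5-point DFT provides frequency interpolation.

DFT_5([x, 0, ...]) = [-1, -3.9271-0.2245i, -0.5729+2.4899i, -0.5729-2.4899i, -3.9271+0.2245i]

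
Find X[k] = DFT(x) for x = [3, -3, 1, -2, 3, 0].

X[k] = Σ(n=0 to 5) x[n] · ω_6^(nk)
where ω_6 = e^(-2πi/6)

Computing each X[k]:
X[0] = 2
X[1] = 1.5000+4.3301i
X[2] = 0.5000+0.8660i
X[3] = 12
X[4] = 0.5000-0.8660i
X[5] = 1.5000-4.3301i

X = [2, 1.5000+4.3301i, 0.5000+0.8660i, 12, 0.5000-0.8660i, 1.5000-4.3301i]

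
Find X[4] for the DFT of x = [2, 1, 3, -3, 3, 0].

X[4] = Σ(n=0 to 5) x[n] · ω_6^(4n) where ω_6 = e^(-2πi/6)
= (2)·ω_6^0 + (1)·ω_6^4 + (3)·ω_6^8 + (-3)·ω_6^12 + (3)·ω_6^16 + (0)·ω_6^20

X[4] = -4.5000+0.8660i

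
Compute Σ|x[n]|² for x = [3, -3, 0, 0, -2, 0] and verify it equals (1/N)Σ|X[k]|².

Time domain:
Σ|x[n]|² = |3|² + |-3|² + |0|² + |0|² + |-2|² + |0|² = 22.0000

Frequency domain:
(1/6)Σ|X[k]|² = (1/6)(|-2|² + |2.5000+0.8660i|² + |5.5000+4.3301i|² + |4|² + |5.5000-4.3301i|² + |2.5000-0.8660i|²) = (1/6)·132.0000 = 22.0000

Both sides agree, confirming Parseval's theorem.

Σ|x[n]|² = (1/N)Σ|X[k]|² = 22.0000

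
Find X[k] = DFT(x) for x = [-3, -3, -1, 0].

X[k] = Σ(n=0 to 3) x[n] · ω_4^(nk)
where ω_4 = e^(-2πi/4)

Computing each X[k]:
X[0] = -7
X[1] = -2+3i
X[2] = -1
X[3] = -2-3i

X = [-7, -2+3i, -1, -2-3i]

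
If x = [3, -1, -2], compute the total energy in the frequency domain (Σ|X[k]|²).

Parseval: Σ|x[n]|² = (1/N)Σ|X[k]|², so Σ|X[k]|² = N·Σ|x[n]|² = 3·14.0000

Σ|X[k]|² = N·Σ|x[n]|² = 3·14.0000 = 42.0000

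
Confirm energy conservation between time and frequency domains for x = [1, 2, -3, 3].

Time domain:
Σ|x[n]|² = |1|² + |2|² + |-3|² + |3|² = 23.0000

Frequency domain:
(1/4)Σ|X[k]|² = (1/4)(|3|² + |4+1i|² + |-7|² + |4-1i|²) = (1/4)·92.0000 = 23.0000

Both sides agree, confirming Parseval's theorem.

Σ|x[n]|² = (1/N)Σ|X[k]|² = 23.0000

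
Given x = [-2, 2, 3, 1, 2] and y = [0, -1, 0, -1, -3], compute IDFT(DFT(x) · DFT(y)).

(x ⊛ y)[n] = Σ(m=0 to 4) x[m] · y[(n-m) mod 5]

Computing each output sample:
(x ⊛ y)[0] = -11
(x ⊛ y)[1] = -8
(x ⊛ y)[2] = -7
(x ⊛ y)[3] = -7
(x ⊛ y)[4] = 3

x ⊛ y = [-11, -8, -7, -7, 3]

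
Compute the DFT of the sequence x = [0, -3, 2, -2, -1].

X[k] = Σ(n=0 to 4) x[n] · ω_5^(nk)
where ω_5 = e^(-2πi/5)

Computing each X[k]:
X[0] = -4
X[1] = -1.2361-0.4490i
X[2] = 3.2361+4.9798i
X[3] = 3.2361-4.9798i
X[4] = -1.2361+0.4490i

X = [-4, -1.2361-0.4490i, 3.2361+4.9798i, 3.2361-4.9798i, -1.2361+0.4490i]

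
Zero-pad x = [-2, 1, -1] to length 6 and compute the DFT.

Original 3-point DFT: [-2, -2.0000-1.7321i, -2.0000+1.7321i]
Zero-padded 6-point DFT provides frequency interpolation.

DFT_6([x, 0, ...]) = [-2, -1, -2.0000-1.7321i, -4, -2.0000+1.7321i, -1]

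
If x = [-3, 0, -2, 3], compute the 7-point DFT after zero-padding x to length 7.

Original 4-point DFT: [-2, -1+3i, -8, -1-3i]
Zero-padded 7-point DFT provides frequency interpolation.

DFT_7([x, 0, ...]) = [-2, -5.2579+0.6482i, 0.6724+1.4777i, -4.9145-4.4884i, -4.9145+4.4884i, 0.6724-1.4777i, -5.2579-0.6482i]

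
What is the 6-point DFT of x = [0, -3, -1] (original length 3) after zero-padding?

Original 3-point DFT: [-4, 2.0000+1.7321i, 2.0000-1.7321i]
Zero-padded 6-point DFT provides frequency interpolation.

DFT_6([x, 0, ...]) = [-4, -1.0000+3.4641i, 2.0000+1.7321i, 2, 2.0000-1.7321i, -1.0000-3.4641i]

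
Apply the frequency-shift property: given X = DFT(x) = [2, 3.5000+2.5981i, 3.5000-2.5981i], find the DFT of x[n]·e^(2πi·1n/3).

Modulation property: DFT(ω_3^(-1n)·x[n]) = X[(k-1) mod 3], so circularly shift X by 1 positions.

X[k-1] = [3.5000-2.5981i, 2, 3.5000+2.5981i]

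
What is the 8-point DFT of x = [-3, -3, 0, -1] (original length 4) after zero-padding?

Original 4-point DFT: [-7, -3+2i, 1, -3-2i]
Zero-padded 8-point DFT provides frequency interpolation.

DFT_8([x, 0, ...]) = [-7, -4.4142+2.8284i, -3+2i, -1.5858+2.8284i, 1, -1.5858-2.8284i, -3-2i, -4.4142-2.8284i]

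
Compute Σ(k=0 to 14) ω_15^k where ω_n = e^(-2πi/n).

Sum of all nth roots of unity equals 0 for n > 1 (geometric series with r ≠ 1).

0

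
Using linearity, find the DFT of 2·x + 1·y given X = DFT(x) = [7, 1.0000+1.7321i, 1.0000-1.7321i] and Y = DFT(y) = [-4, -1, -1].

By linearity: DFT(2x + 1y) = 2·DFT(x) + 1·DFT(y)
= 2·[7, 1.0000+1.7321i, 1.0000-1.7321i] + 1·[-4, -1, -1]

Computing element-wise:
Z[0] = 2·(7) + 1·(-4) = 10
Z[1] = 2·(1.0000+1.7321i) + 1·(-1) = 1.0000+3.4642i
Z[2] = 2·(1.0000-1.7321i) + 1·(-1) = 1.0000-3.4642i

DFT(2x + 1y) = 2·X + 1·Y = [10, 1.0000+3.4642i, 1.0000-3.4642i]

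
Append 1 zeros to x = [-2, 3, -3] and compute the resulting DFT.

Original 3-point DFT: [-2, -2.0000-5.1962i, -2.0000+5.1962i]
Zero-padded 4-point DFT provides frequency interpolation.

DFT_4([x, 0, ...]) = [-2, 1-3i, -8, 1+3i]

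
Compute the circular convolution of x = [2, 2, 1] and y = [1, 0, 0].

(x ⊛ y)[n] = Σ(m=0 to 2) x[m] · y[(n-m) mod 3]

Computing each output sample:
(x ⊛ y)[0] = 2
(x ⊛ y)[1] = 2
(x ⊛ y)[2] = 1

x ⊛ y = [2, 2, 1]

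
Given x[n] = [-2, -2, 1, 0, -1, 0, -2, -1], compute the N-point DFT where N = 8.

X[k] = Σ(n=0 to 7) x[n] · ω_8^(nk)
where ω_8 = e^(-2πi/8)

Computing each X[k]:
X[0] = -7
X[1] = -3.1213-2.2929i
X[2] = -2+1i
X[3] = 1.1213+3.7071i
X[4] = -1
X[5] = 1.1213-3.7071i
X[6] = -2-1i
X[7] = -3.1213+2.2929i

X = [-7, -3.1213-2.2929i, -2+1i, 1.1213+3.7071i, -1, 1.1213-3.7071i, -2-1i, -3.1213+2.2929i]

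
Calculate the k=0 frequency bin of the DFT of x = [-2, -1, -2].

X[0] = Σ(n=0 to 2) x[n] · ω_3^0 = Σ x[n]
= (-2) + (-1) + (-2)

X[0] = -5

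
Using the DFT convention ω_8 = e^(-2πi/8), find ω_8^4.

ω_8^4 = e^(-2πi·4/8)
= cos(-2π·4/8) + i·sin(-2π·4/8)
= cos(-8π/8) + i·sin(-8π/8)

ω_8^4 = cos(-8π/8) + i·sin(-8π/8) = -1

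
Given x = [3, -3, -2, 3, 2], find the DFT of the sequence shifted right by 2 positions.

Time shift by 2: X_shifted[k] = ω_5^(2k) · X[k]
Shifted x = [3, 2, 3, -3, -2]

DFT(x[n-2]) = [3, 3.0000-7.3309i, 3.0000+3.3552i, 3.0000-3.3552i, 3.0000+7.3309i]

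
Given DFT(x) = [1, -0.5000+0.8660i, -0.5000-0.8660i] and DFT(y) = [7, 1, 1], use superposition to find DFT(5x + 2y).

By linearity: DFT(5x + 2y) = 5·DFT(x) + 2·DFT(y)
= 5·[1, -0.5000+0.8660i, -0.5000-0.8660i] + 2·[7, 1, 1]

Computing element-wise:
Z[0] = 5·(1) + 2·(7) = 19
Z[1] = 5·(-0.5000+0.8660i) + 2·(1) = -0.5000+4.3300i
Z[2] = 5·(-0.5000-0.8660i) + 2·(1) = -0.5000-4.3300i

DFT(5x + 2y) = 5·X + 2·Y = [19, -0.5000+4.3300i, -0.5000-4.3300i]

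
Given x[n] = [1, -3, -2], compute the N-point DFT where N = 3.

X[k] = Σ(n=0 to 2) x[n] · ω_3^(nk)
where ω_3 = e^(-2πi/3)

Computing each X[k]:
X[0] = -4
X[1] = 3.5000+0.8660i
X[2] = 3.5000-0.8660i

X = [-4, 3.5000+0.8660i, 3.5000-0.8660i]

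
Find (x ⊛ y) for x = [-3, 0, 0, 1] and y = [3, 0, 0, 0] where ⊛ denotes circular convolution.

(x ⊛ y)[n] = Σ(m=0 to 3) x[m] · y[(n-m) mod 4]

Computing each output sample:
(x ⊛ y)[0] = -9
(x ⊛ y)[1] = 0
(x ⊛ y)[2] = 0
(x ⊛ y)[3] = 3

x ⊛ y = [-9, 0, 0, 3]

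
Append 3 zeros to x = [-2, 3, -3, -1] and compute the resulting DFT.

Original 4-point DFT: [-3, 1-4i, -7, 1+4i]
Zero-padded 7-point DFT provides frequency interpolation.

DFT_7([x, 0, ...]) = [-3, 1.4390+1.0132i, -0.5881-5.0083i, -6.3509-2.6722i, -6.3509+2.6722i, -0.5881+5.0083i, 1.4390-1.0132i]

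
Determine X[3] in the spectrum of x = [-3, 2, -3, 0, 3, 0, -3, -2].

X[3] = Σ(n=0 to 7) x[n] · ω_8^(3n) where ω_8 = e^(-2πi/8)
= (-3)·ω_8^0 + (2)·ω_8^3 + (-3)·ω_8^6 + (0)·ω_8^9 + (3)·ω_8^12 + (0)·ω_8^15 + (-3)·ω_8^18 + (-2)·ω_8^21

X[3] = -6.0000-2.8284i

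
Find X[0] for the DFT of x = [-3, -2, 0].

X[0] = Σ(n=0 to 2) x[n] · ω_3^0 = Σ x[n]
= (-3) + (-2) + (0)

X[0] = -5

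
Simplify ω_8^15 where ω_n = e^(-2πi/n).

Since ω_8^8 = 1, powers reduce modulo 8.
15 mod 8 = 7
So ω_8^15 = ω_8^7 = e^(-2πi·7/8)

ω_8^15 = ω_8^7 = 0.7071+0.7071i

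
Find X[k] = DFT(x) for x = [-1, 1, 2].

X[k] = Σ(n=0 to 2) x[n] · ω_3^(nk)
where ω_3 = e^(-2πi/3)

Computing each X[k]:
X[0] = 2
X[1] = -2.5000+0.8660i
X[2] = -2.5000-0.8660i

X = [2, -2.5000+0.8660i, -2.5000-0.8660i]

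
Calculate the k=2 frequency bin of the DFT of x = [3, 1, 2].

X[2] = Σ(n=0 to 2) x[n] · ω_3^(2n) where ω_3 = e^(-2πi/3)
= (3)·ω_3^0 + (1)·ω_3^2 + (2)·ω_3^4

X[2] = 1.5000-0.8660i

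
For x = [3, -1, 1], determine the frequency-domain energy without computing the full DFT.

Parseval: Σ|x[n]|² = (1/N)Σ|X[k]|², so Σ|X[k]|² = N·Σ|x[n]|² = 3·11.0000

Σ|X[k]|² = N·Σ|x[n]|² = 3·11.0000 = 33.0000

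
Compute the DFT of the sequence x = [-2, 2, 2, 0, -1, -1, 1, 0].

X[k] = Σ(n=0 to 7) x[n] · ω_8^(nk)
where ω_8 = e^(-2πi/8)

Computing each X[k]:
X[0] = 1
X[1] = 1.1213-3.1213i
X[2] = -6-1i
X[3] = -3.1213-1.1213i
X[4] = -1
X[5] = -3.1213+1.1213i
X[6] = -6+1i
X[7] = 1.1213+3.1213i

X = [1, 1.1213-3.1213i, -6-1i, -3.1213-1.1213i, -1, -3.1213+1.1213i, -6+1i, 1.1213+3.1213i]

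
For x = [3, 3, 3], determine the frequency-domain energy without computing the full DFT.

Parseval: Σ|x[n]|² = (1/N)Σ|X[k]|², so Σ|X[k]|² = N·Σ|x[n]|² = 3·27.0000

Σ|X[k]|² = N·Σ|x[n]|² = 3·27.0000 = 81.0000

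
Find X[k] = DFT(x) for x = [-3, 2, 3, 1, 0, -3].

X[k] = Σ(n=0 to 5) x[n] · ω_6^(nk)
where ω_6 = e^(-2πi/6)

Computing each X[k]:
X[0] = 0
X[1] = -6.0000-6.9282i
X[2] = -3.0000-1.7321i
X[3] = 0
X[4] = -3.0000+1.7321i
X[5] = -6.0000+6.9282i

X = [0, -6.0000-6.9282i, -3.0000-1.7321i, 0, -3.0000+1.7321i, -6.0000+6.9282i]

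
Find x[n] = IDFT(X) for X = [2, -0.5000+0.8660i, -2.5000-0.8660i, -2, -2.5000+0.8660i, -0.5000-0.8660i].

x[n] = (1/6) Σ(k=0 to 5) X[k] · e^(2πikn/6)

Computing each x[n]:
x[0] = -1
x[1] = 1
x[2] = 0
x[3] = 0
x[4] = 1
x[5] = 1

x = [-1, 1, 0, 0, 1, 1]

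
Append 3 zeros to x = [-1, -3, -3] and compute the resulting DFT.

Original 3-point DFT: [-7, 2, 2]
Zero-padded 6-point DFT provides frequency interpolation.

DFT_6([x, 0, ...]) = [-7, -1.0000+5.1962i, 2, -1, 2, -1.0000-5.1962i]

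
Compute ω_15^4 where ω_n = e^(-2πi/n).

ω_15^4 = e^(-2πi·4/15)
= cos(-2π·4/15) + i·sin(-2π·4/15)
= cos(-8π/15) + i·sin(-8π/15)

ω_15^4 = cos(-8π/15) + i·sin(-8π/15) = -0.1045-0.9945i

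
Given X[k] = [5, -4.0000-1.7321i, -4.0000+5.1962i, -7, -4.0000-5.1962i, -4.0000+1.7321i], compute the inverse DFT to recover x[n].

x[n] = (1/6) Σ(k=0 to 5) X[k] · e^(2πikn/6)

Computing each x[n]:
x[0] = -3
x[1] = 1
x[2] = 3
x[3] = 2
x[4] = -1
x[5] = 3

x = [-3, 1, 3, 2, -1, 3]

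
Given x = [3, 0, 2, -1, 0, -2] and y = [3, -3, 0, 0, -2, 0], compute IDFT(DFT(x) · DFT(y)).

(x ⊛ y)[n] = Σ(m=0 to 5) x[m] · y[(n-m) mod 6]

Computing each output sample:
(x ⊛ y)[0] = 11
(x ⊛ y)[1] = -7
(x ⊛ y)[2] = 6
(x ⊛ y)[3] = -5
(x ⊛ y)[4] = -3
(x ⊛ y)[5] = -6

x ⊛ y = [11, -7, 6, -5, -3, -6]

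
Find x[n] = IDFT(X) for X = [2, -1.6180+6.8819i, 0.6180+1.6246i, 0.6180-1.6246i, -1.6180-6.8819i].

x[n] = (1/5) Σ(k=0 to 4) X[k] · e^(2πikn/5)

Computing each x[n]:
x[0] = 0
x[1] = -3
x[2] = 0
x[3] = 2
x[4] = 3

x = [0, -3, 0, 2, 3]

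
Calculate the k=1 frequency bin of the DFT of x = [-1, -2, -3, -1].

X[1] = Σ(n=0 to 3) x[n] · ω_4^(1n) where ω_4 = e^(-2πi/4)
= (-1)·ω_4^0 + (-2)·ω_4^1 + (-3)·ω_4^2 + (-1)·ω_4^3

X[1] = 2+1i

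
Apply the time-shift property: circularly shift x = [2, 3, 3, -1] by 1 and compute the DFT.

Time shift by 1: X_shifted[k] = ω_4^(1k) · X[k]
Shifted x = [-1, 2, 3, 3]

DFT(x[n-1]) = [7, -4+1i, -3, -4-1i]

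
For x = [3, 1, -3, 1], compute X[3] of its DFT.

X[3] = Σ(n=0 to 3) x[n] · ω_4^(3n) where ω_4 = e^(-2πi/4)
= (3)·ω_4^0 + (1)·ω_4^3 + (-3)·ω_4^6 + (1)·ω_4^9

X[3] = 6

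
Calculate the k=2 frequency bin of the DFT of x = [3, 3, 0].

X[2] = Σ(n=0 to 2) x[n] · ω_3^(2n) where ω_3 = e^(-2πi/3)
= (3)·ω_3^0 + (3)·ω_3^2 + (0)·ω_3^4

X[2] = 1.5000+2.5981i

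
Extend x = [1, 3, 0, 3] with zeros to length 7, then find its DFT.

Original 4-point DFT: [7, 1, -5, 1]
Zero-padded 7-point DFT provides frequency interpolation.

DFT_7([x, 0, ...]) = [7, 0.1676-3.6471i, 2.2029-0.5793i, -2.3705-4.2264i, -2.3705+4.2264i, 2.2029+0.5793i, 0.1676+3.6471i]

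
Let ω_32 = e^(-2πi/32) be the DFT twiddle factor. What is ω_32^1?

ω_32^1 = e^(-2πi·1/32)
= cos(-2π·1/32) + i·sin(-2π·1/32)
= cos(-2π/32) + i·sin(-2π/32)

ω_32^1 = cos(-2π/32) + i·sin(-2π/32) = 0.9808-0.1951i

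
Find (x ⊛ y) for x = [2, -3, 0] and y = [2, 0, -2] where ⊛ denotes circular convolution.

(x ⊛ y)[n] = Σ(m=0 to 2) x[m] · y[(n-m) mod 3]

Computing each output sample:
(x ⊛ y)[0] = 10
(x ⊛ y)[1] = -6
(x ⊛ y)[2] = -4

x ⊛ y = [10, -6, -4]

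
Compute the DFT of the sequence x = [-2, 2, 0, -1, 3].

X[k] = Σ(n=0 to 4) x[n] · ω_5^(nk)
where ω_5 = e^(-2πi/5)

Computing each X[k]:
X[0] = 2
X[1] = 0.3541+0.3633i
X[2] = -6.3541+1.5388i
X[3] = -6.3541-1.5388i
X[4] = 0.3541-0.3633i

X = [2, 0.3541+0.3633i, -6.3541+1.5388i, -6.3541-1.5388i, 0.3541-0.3633i]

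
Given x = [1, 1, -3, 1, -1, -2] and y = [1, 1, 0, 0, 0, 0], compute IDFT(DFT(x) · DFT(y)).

(x ⊛ y)[n] = Σ(m=0 to 5) x[m] · y[(n-m) mod 6]

Computing each output sample:
(x ⊛ y)[0] = -1
(x ⊛ y)[1] = 2
(x ⊛ y)[2] = -2
(x ⊛ y)[3] = -2
(x ⊛ y)[4] = 0
(x ⊛ y)[5] = -3

x ⊛ y = [-1, 2, -2, -2, 0, -3]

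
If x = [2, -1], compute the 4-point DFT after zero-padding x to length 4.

Original 2-point DFT: [1, 3]
Zero-padded 4-point DFT provides frequency interpolation.

DFT_4([x, 0, ...]) = [1, 2+1i, 3, 2-1i]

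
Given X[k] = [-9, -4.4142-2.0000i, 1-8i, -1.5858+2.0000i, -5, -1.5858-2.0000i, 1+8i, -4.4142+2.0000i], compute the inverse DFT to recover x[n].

x[n] = (1/8) Σ(k=0 to 7) X[k] · e^(2πikn/8)

Computing each x[n]:
x[0] = -3
x[1] = 1
x[2] = -1
x[3] = -2
x[4] = 0
x[5] = 2
x[6] = -3
x[7] = -3

x = [-3, 1, -1, -2, 0, 2, -3, -3]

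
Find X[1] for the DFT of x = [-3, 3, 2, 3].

X[1] = Σ(n=0 to 3) x[n] · ω_4^(1n) where ω_4 = e^(-2πi/4)
= (-3)·ω_4^0 + (3)·ω_4^1 + (2)·ω_4^2 + (3)·ω_4^3

X[1] = -5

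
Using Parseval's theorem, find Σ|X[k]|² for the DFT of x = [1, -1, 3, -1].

Parseval: Σ|x[n]|² = (1/N)Σ|X[k]|², so Σ|X[k]|² = N·Σ|x[n]|² = 4·12.0000

Σ|X[k]|² = N·Σ|x[n]|² = 4·12.0000 = 48.0000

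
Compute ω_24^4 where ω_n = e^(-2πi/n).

ω_24^4 = e^(-2πi·4/24)
= cos(-2π·4/24) + i·sin(-2π·4/24)
= cos(-8π/24) + i·sin(-8π/24)

ω_24^4 = cos(-8π/24) + i·sin(-8π/24) = 0.5000-0.8660i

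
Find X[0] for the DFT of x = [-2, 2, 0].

X[0] = Σ(n=0 to 2) x[n] · ω_3^0 = Σ x[n]
= (-2) + (2) + (0)

X[0] = 0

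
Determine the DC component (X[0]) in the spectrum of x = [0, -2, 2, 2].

X[0] = Σ(n=0 to 3) x[n] · ω_4^0 = Σ x[n]
= (0) + (-2) + (2) + (2)

X[0] = 2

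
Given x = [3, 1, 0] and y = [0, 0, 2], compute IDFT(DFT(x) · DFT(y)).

(x ⊛ y)[n] = Σ(m=0 to 2) x[m] · y[(n-m) mod 3]

Computing each output sample:
(x ⊛ y)[0] = 2
(x ⊛ y)[1] = 0
(x ⊛ y)[2] = 6

x ⊛ y = [2, 0, 6]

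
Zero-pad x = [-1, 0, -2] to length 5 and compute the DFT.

Original 3-point DFT: [-3, -1.7321i, 1.7321i]
Zero-padded 5-point DFT provides frequency interpolation.

DFT_5([x, 0, ...]) = [-3, 0.6180+1.1756i, -1.6180-1.9021i, -1.6180+1.9021i, 0.6180-1.1756i]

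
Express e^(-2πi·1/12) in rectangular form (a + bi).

ω_12^1 = e^(-2πi·1/12)
= cos(-2π·1/12) + i·sin(-2π·1/12)
= cos(-2π/12) + i·sin(-2π/12)

ω_12^1 = cos(-2π/12) + i·sin(-2π/12) = 0.8660-0.5000i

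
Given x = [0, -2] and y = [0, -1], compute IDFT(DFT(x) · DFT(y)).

(x ⊛ y)[n] = Σ(m=0 to 1) x[m] · y[(n-m) mod 2]

Computing each output sample:
(x ⊛ y)[0] = 2
(x ⊛ y)[1] = 0

x ⊛ y = [2, 0]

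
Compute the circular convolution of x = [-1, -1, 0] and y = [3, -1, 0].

(x ⊛ y)[n] = Σ(m=0 to 2) x[m] · y[(n-m) mod 3]

Computing each output sample:
(x ⊛ y)[0] = -3
(x ⊛ y)[1] = -2
(x ⊛ y)[2] = 1

x ⊛ y = [-3, -2, 1]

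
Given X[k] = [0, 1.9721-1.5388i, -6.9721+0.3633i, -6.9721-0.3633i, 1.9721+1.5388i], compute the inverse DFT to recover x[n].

x[n] = (1/5) Σ(k=0 to 4) X[k] · e^(2πikn/5)

Computing each x[n]:
x[0] = -2
x[1] = 3
x[2] = -1
x[3] = -2
x[4] = 2

x = [-2, 3, -1, -2, 2]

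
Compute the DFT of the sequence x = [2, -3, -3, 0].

X[k] = Σ(n=0 to 3) x[n] · ω_4^(nk)
where ω_4 = e^(-2πi/4)

Computing each X[k]:
X[0] = -4
X[1] = 5+3i
X[2] = 2
X[3] = 5-3i

X = [-4, 5+3i, 2, 5-3i]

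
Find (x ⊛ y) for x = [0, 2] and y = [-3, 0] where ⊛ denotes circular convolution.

(x ⊛ y)[n] = Σ(m=0 to 1) x[m] · y[(n-m) mod 2]

Computing each output sample:
(x ⊛ y)[0] = 0
(x ⊛ y)[1] = -6

x ⊛ y = [0, -6]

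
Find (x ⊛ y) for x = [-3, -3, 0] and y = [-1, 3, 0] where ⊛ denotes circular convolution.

(x ⊛ y)[n] = Σ(m=0 to 2) x[m] · y[(n-m) mod 3]

Computing each output sample:
(x ⊛ y)[0] = 3
(x ⊛ y)[1] = -6
(x ⊛ y)[2] = -9

x ⊛ y = [3, -6, -9]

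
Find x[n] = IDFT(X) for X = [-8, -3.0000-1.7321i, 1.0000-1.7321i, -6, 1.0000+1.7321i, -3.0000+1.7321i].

x[n] = (1/6) Σ(k=0 to 5) X[k] · e^(2πikn/6)

Computing each x[n]:
x[0] = -3
x[1] = 0
x[2] = -2
x[3] = 1
x[4] = -2
x[5] = -2

x = [-3, 0, -2, 1, -2, -2]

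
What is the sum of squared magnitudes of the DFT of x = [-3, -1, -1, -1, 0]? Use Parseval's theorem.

Parseval: Σ|x[n]|² = (1/N)Σ|X[k]|², so Σ|X[k]|² = N·Σ|x[n]|² = 5·12.0000

Σ|X[k]|² = N·Σ|x[n]|² = 5·12.0000 = 60.0000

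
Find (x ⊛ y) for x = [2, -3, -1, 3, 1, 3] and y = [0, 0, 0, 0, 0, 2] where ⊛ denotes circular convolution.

(x ⊛ y)[n] = Σ(m=0 to 5) x[m] · y[(n-m) mod 6]

Computing each output sample:
(x ⊛ y)[0] = -6
(x ⊛ y)[1] = -2
(x ⊛ y)[2] = 6
(x ⊛ y)[3] = 2
(x ⊛ y)[4] = 6
(x ⊛ y)[5] = 4

x ⊛ y = [-6, -2, 6, 2, 6, 4]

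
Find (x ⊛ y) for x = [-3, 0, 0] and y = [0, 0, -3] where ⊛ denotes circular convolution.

(x ⊛ y)[n] = Σ(m=0 to 2) x[m] · y[(n-m) mod 3]

Computing each output sample:
(x ⊛ y)[0] = 0
(x ⊛ y)[1] = 0
(x ⊛ y)[2] = 9

x ⊛ y = [0, 0, 9]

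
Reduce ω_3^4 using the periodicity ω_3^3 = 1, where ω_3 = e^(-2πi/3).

Since ω_3^3 = 1, powers reduce modulo 3.
4 mod 3 = 1
So ω_3^4 = ω_3^1 = e^(-2πi·1/3)

ω_3^4 = ω_3^1 = -0.5000-0.8660i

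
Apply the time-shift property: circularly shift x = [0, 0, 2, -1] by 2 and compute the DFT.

Time shift by 2: X_shifted[k] = ω_4^(2k) · X[k]
Shifted x = [2, -1, 0, 0]

DFT(x[n-2]) = [1, 2+1i, 3, 2-1i]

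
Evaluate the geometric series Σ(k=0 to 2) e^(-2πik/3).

Sum of all nth roots of unity equals 0 for n > 1 (geometric series with r ≠ 1).

0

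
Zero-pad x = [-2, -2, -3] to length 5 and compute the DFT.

Original 3-point DFT: [-7, 0.5000-0.8660i, 0.5000+0.8660i]
Zero-padded 5-point DFT provides frequency interpolation.

DFT_5([x, 0, ...]) = [-7, -0.1910+3.6655i, -1.3090-1.6776i, -1.3090+1.6776i, -0.1910-3.6655i]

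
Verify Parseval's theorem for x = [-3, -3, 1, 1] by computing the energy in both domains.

Time domain:
Σ|x[n]|² = |-3|² + |-3|² + |1|² + |1|² = 20.0000

Frequency domain:
(1/4)Σ|X[k]|² = (1/4)(|-4|² + |-4+4i|² + |0|² + |-4-4i|²) = (1/4)·80.0000 = 20.0000

Both sides agree, confirming Parseval's theorem.

Σ|x[n]|² = (1/N)Σ|X[k]|² = 20.0000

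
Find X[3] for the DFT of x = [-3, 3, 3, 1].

X[3] = Σ(n=0 to 3) x[n] · ω_4^(3n) where ω_4 = e^(-2πi/4)
= (-3)·ω_4^0 + (3)·ω_4^3 + (3)·ω_4^6 + (1)·ω_4^9

X[3] = -6+2i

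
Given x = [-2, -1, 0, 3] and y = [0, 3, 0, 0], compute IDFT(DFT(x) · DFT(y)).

(x ⊛ y)[n] = Σ(m=0 to 3) x[m] · y[(n-m) mod 4]

Computing each output sample:
(x ⊛ y)[0] = 9
(x ⊛ y)[1] = -6
(x ⊛ y)[2] = -3
(x ⊛ y)[3] = 0

x ⊛ y = [9, -6, -3, 0]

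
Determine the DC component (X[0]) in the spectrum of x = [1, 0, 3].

X[0] = Σ(n=0 to 2) x[n] · ω_3^0 = Σ x[n]
= (1) + (0) + (3)

X[0] = 4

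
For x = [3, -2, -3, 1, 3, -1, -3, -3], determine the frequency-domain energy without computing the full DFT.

Parseval: Σ|x[n]|² = (1/N)Σ|X[k]|², so Σ|X[k]|² = N·Σ|x[n]|² = 8·51.0000

Σ|X[k]|² = N·Σ|x[n]|² = 8·51.0000 = 408.0000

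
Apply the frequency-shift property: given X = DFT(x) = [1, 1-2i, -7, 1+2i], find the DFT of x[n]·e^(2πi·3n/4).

Modulation property: DFT(ω_4^(-3n)·x[n]) = X[(k-3) mod 4], so circularly shift X by 3 positions.

X[k-3] = [1-2i, -7, 1+2i, 1]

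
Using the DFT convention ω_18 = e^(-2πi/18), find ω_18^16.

ω_18^16 = e^(-2πi·16/18)
= cos(-2π·16/18) + i·sin(-2π·16/18)
= cos(-32π/18) + i·sin(-32π/18)

ω_18^16 = cos(-32π/18) + i·sin(-32π/18) = 0.7660+0.6428i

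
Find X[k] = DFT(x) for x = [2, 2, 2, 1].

X[k] = Σ(n=0 to 3) x[n] · ω_4^(nk)
where ω_4 = e^(-2πi/4)

Computing each X[k]:
X[0] = 7
X[1] = -1i
X[2] = 1
X[3] = 1i

X = [7, -1i, 1, 1i]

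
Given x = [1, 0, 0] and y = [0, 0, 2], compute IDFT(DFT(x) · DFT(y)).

(x ⊛ y)[n] = Σ(m=0 to 2) x[m] · y[(n-m) mod 3]

Computing each output sample:
(x ⊛ y)[0] = 0
(x ⊛ y)[1] = 0
(x ⊛ y)[2] = 2

x ⊛ y = [0, 0, 2]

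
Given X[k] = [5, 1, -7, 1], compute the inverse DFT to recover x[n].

x[n] = (1/4) Σ(k=0 to 3) X[k] · e^(2πikn/4)

Computing each x[n]:
x[0] = 0
x[1] = 3
x[2] = -1
x[3] = 3

x = [0, 3, -1, 3]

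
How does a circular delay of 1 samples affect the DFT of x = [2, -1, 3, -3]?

Time shift by 1: X_shifted[k] = ω_4^(1k) · X[k]
Shifted x = [-3, 2, -1, 3]

DFT(x[n-1]) = [1, -2+1i, -9, -2-1i]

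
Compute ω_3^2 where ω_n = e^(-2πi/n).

ω_3^2 = e^(-2πi·2/3)
= cos(-2π·2/3) + i·sin(-2π·2/3)
= cos(-4π/3) + i·sin(-4π/3)

ω_3^2 = cos(-4π/3) + i·sin(-4π/3) = -0.5000+0.8660i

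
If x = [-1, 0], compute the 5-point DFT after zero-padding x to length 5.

Original 2-point DFT: [-1, -1]
Zero-padded 5-point DFT provides frequency interpolation.

DFT_5([x, 0, ...]) = [-1, -1, -1, -1, -1]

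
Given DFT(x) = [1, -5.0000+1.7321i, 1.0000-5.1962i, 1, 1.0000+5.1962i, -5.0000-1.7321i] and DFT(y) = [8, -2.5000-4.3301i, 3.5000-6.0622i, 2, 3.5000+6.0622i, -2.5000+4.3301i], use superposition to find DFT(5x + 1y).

By linearity: DFT(5x + 1y) = 5·DFT(x) + 1·DFT(y)
= 5·[1, -5.0000+1.7321i, 1.0000-5.1962i, 1, 1.0000+5.1962i, -5.0000-1.7321i] + 1·[8, -2.5000-4.3301i, 3.5000-6.0622i, 2, 3.5000+6.0622i, -2.5000+4.3301i]

Computing element-wise:
Z[0] = 5·(1) + 1·(8) = 13
Z[1] = 5·(-5.0000+1.7321i) + 1·(-2.5000-4.3301i) = -27.5000+4.3304i
Z[2] = 5·(1.0000-5.1962i) + 1·(3.5000-6.0622i) = 8.5000-32.0432i
Z[3] = 5·(1) + 1·(2) = 7
Z[4] = 5·(1.0000+5.1962i) + 1·(3.5000+6.0622i) = 8.5000+32.0432i
Z[5] = 5·(-5.0000-1.7321i) + 1·(-2.5000+4.3301i) = -27.5000-4.3304i

DFT(5x + 1y) = 5·X + 1·Y = [13, -27.5000+4.3304i, 8.5000-32.0432i, 7, 8.5000+32.0432i, -27.5000-4.3304i]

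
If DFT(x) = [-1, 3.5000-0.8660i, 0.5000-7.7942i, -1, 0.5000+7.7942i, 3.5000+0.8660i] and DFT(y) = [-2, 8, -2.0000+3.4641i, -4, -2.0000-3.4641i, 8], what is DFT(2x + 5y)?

By linearity: DFT(2x + 5y) = 2·DFT(x) + 5·DFT(y)
= 2·[-1, 3.5000-0.8660i, 0.5000-7.7942i, -1, 0.5000+7.7942i, 3.5000+0.8660i] + 5·[-2, 8, -2.0000+3.4641i, -4, -2.0000-3.4641i, 8]

Computing element-wise:
Z[0] = 2·(-1) + 5·(-2) = -12
Z[1] = 2·(3.5000-0.8660i) + 5·(8) = 47.0000-1.7320i
Z[2] = 2·(0.5000-7.7942i) + 5·(-2.0000+3.4641i) = -9.0000+1.7321i
Z[3] = 2·(-1) + 5·(-4) = -22
Z[4] = 2·(0.5000+7.7942i) + 5·(-2.0000-3.4641i) = -9.0000-1.7321i
Z[5] = 2·(3.5000+0.8660i) + 5·(8) = 47.0000+1.7320i

DFT(2x + 5y) = 2·X + 5·Y = [-12, 47.0000-1.7320i, -9.0000+1.7321i, -22, -9.0000-1.7321i, 47.0000+1.7320i]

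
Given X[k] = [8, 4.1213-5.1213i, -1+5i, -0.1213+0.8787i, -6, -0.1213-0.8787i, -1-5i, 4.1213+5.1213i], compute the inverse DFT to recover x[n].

x[n] = (1/8) Σ(k=0 to 7) X[k] · e^(2πikn/8)

Computing each x[n]:
x[0] = 1
x[1] = 2
x[2] = 2
x[3] = 3
x[4] = -1
x[5] = -1
x[6] = -1
x[7] = 3

x = [1, 2, 2, 3, -1, -1, -1, 3]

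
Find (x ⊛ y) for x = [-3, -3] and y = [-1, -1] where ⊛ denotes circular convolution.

(x ⊛ y)[n] = Σ(m=0 to 1) x[m] · y[(n-m) mod 2]

Computing each output sample:
(x ⊛ y)[0] = 6
(x ⊛ y)[1] = 6

x ⊛ y = [6, 6]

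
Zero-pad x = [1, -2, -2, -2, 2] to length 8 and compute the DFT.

Original 5-point DFT: [-3, 4.2361+3.8042i, -0.2361+2.3511i, -0.2361-2.3511i, 4.2361-3.8042i]
Zero-padded 8-point DFT provides frequency interpolation.

DFT_8([x, 0, ...]) = [-3, -1.0000+4.8284i, 5, -1.0000+0.8284i, 5, -1.0000-0.8284i, 5, -1.0000-4.8284i]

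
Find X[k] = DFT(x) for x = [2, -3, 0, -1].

X[k] = Σ(n=0 to 3) x[n] · ω_4^(nk)
where ω_4 = e^(-2πi/4)

Computing each X[k]:
X[0] = -2
X[1] = 2+2i
X[2] = 6
X[3] = 2-2i

X = [-2, 2+2i, 6, 2-2i]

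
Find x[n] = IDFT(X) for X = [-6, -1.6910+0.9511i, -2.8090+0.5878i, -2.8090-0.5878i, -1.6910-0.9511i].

x[n] = (1/5) Σ(k=0 to 4) X[k] · e^(2πikn/5)

Computing each x[n]:
x[0] = -3
x[1] = -1
x[2] = -1
x[3] = -1
x[4] = 0

x = [-3, -1, -1, -1, 0]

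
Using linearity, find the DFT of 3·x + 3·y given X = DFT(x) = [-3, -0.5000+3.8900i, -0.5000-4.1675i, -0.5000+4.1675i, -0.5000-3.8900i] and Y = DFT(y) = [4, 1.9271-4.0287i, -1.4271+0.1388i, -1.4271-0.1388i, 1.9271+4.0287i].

By linearity: DFT(3x + 3y) = 3·DFT(x) + 3·DFT(y)
= 3·[-3, -0.5000+3.8900i, -0.5000-4.1675i, -0.5000+4.1675i, -0.5000-3.8900i] + 3·[4, 1.9271-4.0287i, -1.4271+0.1388i, -1.4271-0.1388i, 1.9271+4.0287i]

Computing element-wise:
Z[0] = 3·(-3) + 3·(4) = 3
Z[1] = 3·(-0.5000+3.8900i) + 3·(1.9271-4.0287i) = 4.2813-0.4161i
Z[2] = 3·(-0.5000-4.1675i) + 3·(-1.4271+0.1388i) = -5.7813-12.0861i
Z[3] = 3·(-0.5000+4.1675i) + 3·(-1.4271-0.1388i) = -5.7813+12.0861i
Z[4] = 3·(-0.5000-3.8900i) + 3·(1.9271+4.0287i) = 4.2813+0.4161i

DFT(3x + 3y) = 3·X + 3·Y = [3, 4.2813-0.4161i, -5.7813-12.0861i, -5.7813+12.0861i, 4.2813+0.4161i]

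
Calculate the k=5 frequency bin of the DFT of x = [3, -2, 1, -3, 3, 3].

X[5] = Σ(n=0 to 5) x[n] · ω_6^(5n) where ω_6 = e^(-2πi/6)
= (3)·ω_6^0 + (-2)·ω_6^5 + (1)·ω_6^10 + (-3)·ω_6^15 + (3)·ω_6^20 + (3)·ω_6^25

X[5] = 4.5000-6.0622i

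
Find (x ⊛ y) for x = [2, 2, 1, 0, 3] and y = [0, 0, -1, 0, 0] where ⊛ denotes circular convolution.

(x ⊛ y)[n] = Σ(m=0 to 4) x[m] · y[(n-m) mod 5]

Computing each output sample:
(x ⊛ y)[0] = 0
(x ⊛ y)[1] = -3
(x ⊛ y)[2] = -2
(x ⊛ y)[3] = -2
(x ⊛ y)[4] = -1

x ⊛ y = [0, -3, -2, -2, -1]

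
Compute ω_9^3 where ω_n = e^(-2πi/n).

ω_9^3 = e^(-2πi·3/9)
= cos(-2π·3/9) + i·sin(-2π·3/9)
= cos(-6π/9) + i·sin(-6π/9)

ω_9^3 = cos(-6π/9) + i·sin(-6π/9) = -0.5000-0.8660i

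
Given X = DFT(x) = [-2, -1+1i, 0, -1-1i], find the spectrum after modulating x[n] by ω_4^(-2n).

Modulation property: DFT(ω_4^(-2n)·x[n]) = X[(k-2) mod 4], so circularly shift X by 2 positions.

X[k-2] = [0, -1-1i, -2, -1+1i]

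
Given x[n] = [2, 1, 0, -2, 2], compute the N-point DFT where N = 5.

X[k] = Σ(n=0 to 4) x[n] · ω_5^(nk)
where ω_5 = e^(-2πi/5)

Computing each X[k]:
X[0] = 3
X[1] = 4.5451-0.2245i
X[2] = -1.0451+2.4899i
X[3] = -1.0451-2.4899i
X[4] = 4.5451+0.2245i

X = [3, 4.5451-0.2245i, -1.0451+2.4899i, -1.0451-2.4899i, 4.5451+0.2245i]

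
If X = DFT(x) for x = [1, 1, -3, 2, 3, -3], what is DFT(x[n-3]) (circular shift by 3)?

Time shift by 3: X_shifted[k] = ω_6^(3k) · X[k]
Shifted x = [2, 3, -3, 1, 1, -3]

DFT(x[n-3]) = [1, 2.0000-1.7321i, 4.0000-8.6603i, -1, 4.0000+8.6603i, 2.0000+1.7321i]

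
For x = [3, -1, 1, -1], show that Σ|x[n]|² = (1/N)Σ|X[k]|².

Time domain:
Σ|x[n]|² = |3|² + |-1|² + |1|² + |-1|² = 12.0000

Frequency domain:
(1/4)Σ|X[k]|² = (1/4)(|2|² + |2|² + |6|² + |2|²) = (1/4)·48.0000 = 12.0000

Both sides agree, confirming Parseval's theorem.

Σ|x[n]|² = (1/N)Σ|X[k]|² = 12.0000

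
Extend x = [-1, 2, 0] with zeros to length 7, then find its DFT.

Original 3-point DFT: [1, -2.0000-1.7321i, -2.0000+1.7321i]
Zero-padded 7-point DFT provides frequency interpolation.

DFT_7([x, 0, ...]) = [1, 0.2470-1.5637i, -1.4450-1.9499i, -2.8019-0.8678i, -2.8019+0.8678i, -1.4450+1.9499i, 0.2470+1.5637i]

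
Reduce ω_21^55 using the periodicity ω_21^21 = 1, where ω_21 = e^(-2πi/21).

Since ω_21^21 = 1, powers reduce modulo 21.
55 mod 21 = 13
So ω_21^55 = ω_21^13 = e^(-2πi·13/21)

ω_21^55 = ω_21^13 = -0.7331+0.6802i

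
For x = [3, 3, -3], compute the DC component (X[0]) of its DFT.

X[0] = Σ(n=0 to 2) x[n] · ω_3^0 = Σ x[n]
= (3) + (3) + (-3)

X[0] = 3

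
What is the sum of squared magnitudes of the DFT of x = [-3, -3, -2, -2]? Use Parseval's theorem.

Parseval: Σ|x[n]|² = (1/N)Σ|X[k]|², so Σ|X[k]|² = N·Σ|x[n]|² = 4·26.0000

Σ|X[k]|² = N·Σ|x[n]|² = 4·26.0000 = 104.0000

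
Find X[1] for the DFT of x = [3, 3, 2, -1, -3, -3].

X[1] = Σ(n=0 to 5) x[n] · ω_6^(1n) where ω_6 = e^(-2πi/6)
= (3)·ω_6^0 + (3)·ω_6^1 + (2)·ω_6^2 + (-1)·ω_6^3 + (-3)·ω_6^4 + (-3)·ω_6^5

X[1] = 4.5000-9.5263i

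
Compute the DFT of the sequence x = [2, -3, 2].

X[k] = Σ(n=0 to 2) x[n] · ω_3^(nk)
where ω_3 = e^(-2πi/3)

Computing each X[k]:
X[0] = 1
X[1] = 2.5000+4.3301i
X[2] = 2.5000-4.3301i

X = [1, 2.5000+4.3301i, 2.5000-4.3301i]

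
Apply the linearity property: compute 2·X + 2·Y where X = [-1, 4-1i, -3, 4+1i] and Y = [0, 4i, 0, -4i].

By linearity: DFT(2x + 2y) = 2·DFT(x) + 2·DFT(y)
= 2·[-1, 4-1i, -3, 4+1i] + 2·[0, 4i, 0, -4i]

Computing element-wise:
Z[0] = 2·(-1) + 2·(0) = -2
Z[1] = 2·(4-1i) + 2·(4i) = 8+6i
Z[2] = 2·(-3) + 2·(0) = -6
Z[3] = 2·(4+1i) + 2·(-4i) = 8-6i

DFT(2x + 2y) = 2·X + 2·Y = [-2, 8+6i, -6, 8-6i]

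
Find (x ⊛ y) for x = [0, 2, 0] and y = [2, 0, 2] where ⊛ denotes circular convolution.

(x ⊛ y)[n] = Σ(m=0 to 2) x[m] · y[(n-m) mod 3]

Computing each output sample:
(x ⊛ y)[0] = 4
(x ⊛ y)[1] = 4
(x ⊛ y)[2] = 0

x ⊛ y = [4, 4, 0]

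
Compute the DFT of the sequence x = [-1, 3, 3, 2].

X[k] = Σ(n=0 to 3) x[n] · ω_4^(nk)
where ω_4 = e^(-2πi/4)

Computing each X[k]:
X[0] = 7
X[1] = -4-1i
X[2] = -3
X[3] = -4+1i

X = [7, -4-1i, -3, -4+1i]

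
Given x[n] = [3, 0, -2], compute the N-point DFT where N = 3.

X[k] = Σ(n=0 to 2) x[n] · ω_3^(nk)
where ω_3 = e^(-2πi/3)

Computing each X[k]:
X[0] = 1
X[1] = 4.0000-1.7321i
X[2] = 4.0000+1.7321i

X = [1, 4.0000-1.7321i, 4.0000+1.7321i]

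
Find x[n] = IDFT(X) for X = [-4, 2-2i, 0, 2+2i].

x[n] = (1/4) Σ(k=0 to 3) X[k] · e^(2πikn/4)

Computing each x[n]:
x[0] = 0
x[1] = 0
x[2] = -2
x[3] = -2

x = [0, 0, -2, -2]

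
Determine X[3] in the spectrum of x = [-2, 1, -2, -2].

X[3] = Σ(n=0 to 3) x[n] · ω_4^(3n) where ω_4 = e^(-2πi/4)
= (-2)·ω_4^0 + (1)·ω_4^3 + (-2)·ω_4^6 + (-2)·ω_4^9

X[3] = 3i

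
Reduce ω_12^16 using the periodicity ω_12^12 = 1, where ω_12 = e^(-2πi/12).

Since ω_12^12 = 1, powers reduce modulo 12.
16 mod 12 = 4
So ω_12^16 = ω_12^4 = e^(-2πi·4/12)

ω_12^16 = ω_12^4 = -0.5000-0.8660i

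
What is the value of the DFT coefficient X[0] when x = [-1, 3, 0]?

X[0] = Σ(n=0 to 2) x[n] · ω_3^0 = Σ x[n]
= (-1) + (3) + (0)

X[0] = 2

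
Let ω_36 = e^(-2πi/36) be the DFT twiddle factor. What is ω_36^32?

ω_36^32 = e^(-2πi·32/36)
= cos(-2π·32/36) + i·sin(-2π·32/36)
= cos(-64π/36) + i·sin(-64π/36)

ω_36^32 = cos(-64π/36) + i·sin(-64π/36) = 0.7660+0.6428i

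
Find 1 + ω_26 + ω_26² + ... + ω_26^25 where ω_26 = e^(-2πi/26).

Sum of all nth roots of unity equals 0 for n > 1 (geometric series with r ≠ 1).

0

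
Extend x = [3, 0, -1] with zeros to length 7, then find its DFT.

Original 3-point DFT: [2, 3.5000-0.8660i, 3.5000+0.8660i]
Zero-padded 7-point DFT provides frequency interpolation.

DFT_7([x, 0, ...]) = [2, 3.2225+0.9749i, 3.9010-0.4339i, 2.3765-0.7818i, 2.3765+0.7818i, 3.9010+0.4339i, 3.2225-0.9749i]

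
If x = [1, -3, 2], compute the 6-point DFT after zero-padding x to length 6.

Original 3-point DFT: [0, 1.5000+4.3301i, 1.5000-4.3301i]
Zero-padded 6-point DFT provides frequency interpolation.

DFT_6([x, 0, ...]) = [0, -1.5000+0.8660i, 1.5000+4.3301i, 6, 1.5000-4.3301i, -1.5000-0.8660i]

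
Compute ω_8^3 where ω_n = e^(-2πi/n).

ω_8^3 = e^(-2πi·3/8)
= cos(-2π·3/8) + i·sin(-2π·3/8)
= cos(-6π/8) + i·sin(-6π/8)

ω_8^3 = cos(-6π/8) + i·sin(-6π/8) = -0.7071-0.7071i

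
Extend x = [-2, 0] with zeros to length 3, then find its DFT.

Original 2-point DFT: [-2, -2]
Zero-padded 3-point DFT provides frequency interpolation.

DFT_3([x, 0, ...]) = [-2, -2, -2]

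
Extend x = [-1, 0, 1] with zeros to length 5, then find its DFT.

Original 3-point DFT: [0, -1.5000+0.8660i, -1.5000-0.8660i]
Zero-padded 5-point DFT provides frequency interpolation.

DFT_5([x, 0, ...]) = [0, -1.8090-0.5878i, -0.6910+0.9511i, -0.6910-0.9511i, -1.8090+0.5878i]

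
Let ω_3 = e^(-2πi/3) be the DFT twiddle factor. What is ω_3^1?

ω_3^1 = e^(-2πi·1/3)
= cos(-2π·1/3) + i·sin(-2π·1/3)
= cos(-2π/3) + i·sin(-2π/3)

ω_3^1 = cos(-2π/3) + i·sin(-2π/3) = -0.5000-0.8660i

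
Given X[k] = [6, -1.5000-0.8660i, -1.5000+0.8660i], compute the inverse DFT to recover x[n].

x[n] = (1/3) Σ(k=0 to 2) X[k] · e^(2πikn/3)

Computing each x[n]:
x[0] = 1
x[1] = 3
x[2] = 2

x = [1, 3, 2]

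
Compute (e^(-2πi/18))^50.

Since ω_18^18 = 1, powers reduce modulo 18.
50 mod 18 = 14
So ω_18^50 = ω_18^14 = e^(-2πi·14/18)

ω_18^50 = ω_18^14 = 0.1736+0.9848i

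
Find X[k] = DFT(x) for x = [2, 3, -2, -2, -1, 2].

X[k] = Σ(n=0 to 5) x[n] · ω_6^(nk)
where ω_6 = e^(-2πi/6)

Computing each X[k]:
X[0] = 2
X[1] = 8
X[2] = -1.0000-1.7321i
X[3] = -4
X[4] = -1.0000+1.7321i
X[5] = 8

X = [2, 8, -1.0000-1.7321i, -4, -1.0000+1.7321i, 8]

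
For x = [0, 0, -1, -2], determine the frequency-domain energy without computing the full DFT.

Parseval: Σ|x[n]|² = (1/N)Σ|X[k]|², so Σ|X[k]|² = N·Σ|x[n]|² = 4·5.0000

Σ|X[k]|² = N·Σ|x[n]|² = 4·5.0000 = 20.0000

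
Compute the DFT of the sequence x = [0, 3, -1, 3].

X[k] = Σ(n=0 to 3) x[n] · ω_4^(nk)
where ω_4 = e^(-2πi/4)

Computing each X[k]:
X[0] = 5
X[1] = 1
X[2] = -7
X[3] = 1

X = [5, 1, -7, 1]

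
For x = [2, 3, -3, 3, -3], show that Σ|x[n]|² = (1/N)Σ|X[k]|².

Time domain:
Σ|x[n]|² = |2|² + |3|² + |-3|² + |3|² + |-3|² = 40.0000

Frequency domain:
(1/5)Σ|X[k]|² = (1/5)(|2|² + |2.0000-2.1796i|² + |2.0000-9.2331i|² + |2.0000+9.2331i|² + |2.0000+2.1796i|²) = (1/5)·200.0000 = 40.0000

Both sides agree, confirming Parseval's theorem.

Σ|x[n]|² = (1/N)Σ|X[k]|² = 40.0000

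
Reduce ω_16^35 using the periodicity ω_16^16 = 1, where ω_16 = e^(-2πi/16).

Since ω_16^16 = 1, powers reduce modulo 16.
35 mod 16 = 3
So ω_16^35 = ω_16^3 = e^(-2πi·3/16)

ω_16^35 = ω_16^3 = 0.3827-0.9239i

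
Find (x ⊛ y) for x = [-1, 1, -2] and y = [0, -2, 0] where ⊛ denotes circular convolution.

(x ⊛ y)[n] = Σ(m=0 to 2) x[m] · y[(n-m) mod 3]

Computing each output sample:
(x ⊛ y)[0] = 4
(x ⊛ y)[1] = 2
(x ⊛ y)[2] = -2

x ⊛ y = [4, 2, -2]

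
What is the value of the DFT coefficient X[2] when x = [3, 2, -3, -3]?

X[2] = Σ(n=0 to 3) x[n] · ω_4^(2n) where ω_4 = e^(-2πi/4)
= (3)·ω_4^0 + (2)·ω_4^2 + (-3)·ω_4^4 + (-3)·ω_4^6

X[2] = 1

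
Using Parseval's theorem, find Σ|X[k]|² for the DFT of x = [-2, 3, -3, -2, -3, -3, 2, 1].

Parseval: Σ|x[n]|² = (1/N)Σ|X[k]|², so Σ|X[k]|² = N·Σ|x[n]|² = 8·49.0000

Σ|X[k]|² = N·Σ|x[n]|² = 8·49.0000 = 392.0000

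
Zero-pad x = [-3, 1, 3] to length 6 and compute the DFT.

Original 3-point DFT: [1, -5.0000+1.7321i, -5.0000-1.7321i]
Zero-padded 6-point DFT provides frequency interpolation.

DFT_6([x, 0, ...]) = [1, -4.0000-3.4641i, -5.0000+1.7321i, -1, -5.0000-1.7321i, -4.0000+3.4641i]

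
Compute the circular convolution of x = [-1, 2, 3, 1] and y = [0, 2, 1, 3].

(x ⊛ y)[n] = Σ(m=0 to 3) x[m] · y[(n-m) mod 4]

Computing each output sample:
(x ⊛ y)[0] = 11
(x ⊛ y)[1] = 8
(x ⊛ y)[2] = 6
(x ⊛ y)[3] = 5

x ⊛ y = [11, 8, 6, 5]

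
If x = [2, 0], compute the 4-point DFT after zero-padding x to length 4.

Original 2-point DFT: [2, 2]
Zero-padded 4-point DFT provides frequency interpolation.

DFT_4([x, 0, ...]) = [2, 2, 2, 2]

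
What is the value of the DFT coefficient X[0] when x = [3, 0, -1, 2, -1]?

X[0] = Σ(n=0 to 4) x[n] · ω_5^0 = Σ x[n]
= (3) + (0) + (-1) + (2) + (-1)

X[0] = 3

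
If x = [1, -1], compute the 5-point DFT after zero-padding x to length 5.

Original 2-point DFT: [0, 2]
Zero-padded 5-point DFT provides frequency interpolation.

DFT_5([x, 0, ...]) = [0, 0.6910+0.9511i, 1.8090+0.5878i, 1.8090-0.5878i, 0.6910-0.9511i]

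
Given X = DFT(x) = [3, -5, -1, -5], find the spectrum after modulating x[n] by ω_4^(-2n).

Modulation property: DFT(ω_4^(-2n)·x[n]) = X[(k-2) mod 4], so circularly shift X by 2 positions.

X[k-2] = [-1, -5, 3, -5]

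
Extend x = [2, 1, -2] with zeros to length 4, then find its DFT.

Original 3-point DFT: [1, 2.5000-2.5981i, 2.5000+2.5981i]
Zero-padded 4-point DFT provides frequency interpolation.

DFT_4([x, 0, ...]) = [1, 4-1i, -1, 4+1i]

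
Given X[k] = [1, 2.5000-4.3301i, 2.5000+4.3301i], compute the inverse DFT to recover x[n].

x[n] = (1/3) Σ(k=0 to 2) X[k] · e^(2πikn/3)

Computing each x[n]:
x[0] = 2
x[1] = 2
x[2] = -3

x = [2, 2, -3]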